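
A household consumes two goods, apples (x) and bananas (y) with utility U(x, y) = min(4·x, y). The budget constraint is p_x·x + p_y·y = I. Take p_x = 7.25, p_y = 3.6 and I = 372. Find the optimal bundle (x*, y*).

Demand: x*(p_x,p_y,I) = I/(p_x + 4·p_y), y* = 4·I/(p_x + 4·p_y).
Here 7.25 + 4·3.6 = 21.65, giving x* = 17.1824 and y* = 68.7298.

x* = 17.1824, y* = 68.7298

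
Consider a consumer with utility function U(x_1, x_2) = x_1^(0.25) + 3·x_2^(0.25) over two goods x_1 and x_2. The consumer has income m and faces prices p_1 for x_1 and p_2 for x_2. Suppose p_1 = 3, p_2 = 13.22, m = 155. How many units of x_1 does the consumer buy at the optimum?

From the CES first-order condition, (1/3)·(x_2/x_1)^(0.75) = p_1/p_2.
Hence x_2/x_1 = (3·p_1/p_2)^(1/(0.75)), i.e. raised to the 4/3 power.
Substitute x_2 = (x_2/x_1)·x_1 into the budget: x_1* = m/(p_1 + p_2·(x_2/x_1)).
Numerically x_2/x_1 = 0.598891, so x_1* = 155/(3 + 13.22·0.598891) = 14.1976.

x_1* = 14.1976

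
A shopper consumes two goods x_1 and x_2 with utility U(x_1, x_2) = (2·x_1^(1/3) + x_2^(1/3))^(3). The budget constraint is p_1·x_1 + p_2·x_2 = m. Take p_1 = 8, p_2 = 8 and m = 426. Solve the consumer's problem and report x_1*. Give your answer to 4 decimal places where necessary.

x_1* = 39.3409

MU_x_1 ∝ 2·x_1^(-2/3), MU_x_2 ∝ x_2^(-2/3), so MRS = 2·(x_2/x_1)^(2/3) = p_1/p_2.
Solve for the ratio: x_2/x_1 = [(1/2)·p_1/p_2]^(1.5).
Substitute x_2 = (x_2/x_1)·x_1 into the budget: x_1* = m/(p_1 + p_2·(x_2/x_1)).
Numerically x_2/x_1 = 0.353553, so x_1* = 426/(8 + 8·0.353553) = 39.3409.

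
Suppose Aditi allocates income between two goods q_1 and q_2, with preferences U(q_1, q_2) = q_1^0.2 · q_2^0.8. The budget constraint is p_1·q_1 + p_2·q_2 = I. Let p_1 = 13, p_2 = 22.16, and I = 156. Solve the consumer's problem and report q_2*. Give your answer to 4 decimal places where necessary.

Tangency: MRS = (1/4)·q_2/q_1 = p_1/p_2.
Rearranging, p_2·q_2 = 4·p_1·q_1. Substituting into the budget gives p_1·q_1·(1 + 4) = I.
Demand: q_1*(p_1,p_2,I) = 0.2·I/p_1 and q_2* = 0.8·I/p_2.
At p_1=13, p_2=22.16, I=156: q_2* = 0.8·156/22.16 = 5.6318.

q_2* = 5.6318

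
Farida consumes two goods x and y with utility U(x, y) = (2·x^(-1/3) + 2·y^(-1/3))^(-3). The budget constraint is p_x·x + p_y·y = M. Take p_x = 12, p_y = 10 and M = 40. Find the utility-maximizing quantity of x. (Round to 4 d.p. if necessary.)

With the ratio pinned down, the budget gives x* = M/(p_x + p_y·(y/x)) and y* = (y/x)·x*.
Numerically y/x = 1.146531, so x* = 40/(12 + 10·1.146531) = 1.7046.

x* = 1.7046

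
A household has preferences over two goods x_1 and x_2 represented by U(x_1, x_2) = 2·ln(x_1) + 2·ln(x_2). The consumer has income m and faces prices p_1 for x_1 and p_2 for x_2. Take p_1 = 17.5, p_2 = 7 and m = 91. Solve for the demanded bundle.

x_1* = 2.6, x_2* = 6.5

Demand: x_1*(p_1,p_2,m) = 0.5·m/p_1 and x_2* = 0.5·m/p_2.
At p_1=17.5, p_2=7, m=91: x_1* = 0.5·91/17.5 = 2.6, x_2* = 6.5.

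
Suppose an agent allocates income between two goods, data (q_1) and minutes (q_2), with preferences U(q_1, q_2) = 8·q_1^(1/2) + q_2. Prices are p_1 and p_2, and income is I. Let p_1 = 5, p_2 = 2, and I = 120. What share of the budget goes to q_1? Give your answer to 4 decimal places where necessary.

share on q_1 = 0.1067

Utility is quasi-linear in q_2; the FOC for q_1 is 4/√q_1 = p_1/p_2.
Solve: √q_1 = 4·p_2/p_1, so q_1*(p_1,p_2) = (4·p_2/p_1)², and q_2* = (I − p_1·q_1*)/p_2.
Plugging in: q_1* = (4·2/5)² = 2.56, q_2* = 53.6.
Expenditure on q_1: 5·2.56 = 12.8; share = 0.1067.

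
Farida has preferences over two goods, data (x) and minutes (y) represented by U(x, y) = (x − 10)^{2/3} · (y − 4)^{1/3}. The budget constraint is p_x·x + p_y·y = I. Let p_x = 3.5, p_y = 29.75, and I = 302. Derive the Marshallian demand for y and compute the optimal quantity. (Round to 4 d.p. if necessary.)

y* = 5.6583

MRS = 2·(y−4)/(x−10). Tangency with p_x/p_y gives y−4 = (1/2)·(p_x/p_y)·(x−10).
Substituting into the budget: x* = 10 + 2/3·(I − 10·p_x − 4·p_y)/p_x, and y* = 4 + 1/3·(…)/p_y.
Discretionary income = 302 − 10·3.5 − 4·29.75 = 148; y* = 4 + 1/3·148/29.75 = 5.6583.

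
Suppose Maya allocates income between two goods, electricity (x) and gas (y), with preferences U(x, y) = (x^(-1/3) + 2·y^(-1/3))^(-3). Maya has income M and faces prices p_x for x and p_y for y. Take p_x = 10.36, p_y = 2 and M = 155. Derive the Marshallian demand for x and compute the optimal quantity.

x* = 7.0747

From the CES first-order condition, (1/2)·(y/x)^(4/3) = p_x/p_y.
Hence y/x = (2·p_x/p_y)^(1/(4/3)), i.e. raised to the 0.75 power.
With the ratio pinned down, the budget gives x* = M/(p_x + p_y·(y/x)) and y* = (y/x)·x*.
Numerically y/x = 5.774572, so x* = 155/(10.36 + 2·5.774572) = 7.0747.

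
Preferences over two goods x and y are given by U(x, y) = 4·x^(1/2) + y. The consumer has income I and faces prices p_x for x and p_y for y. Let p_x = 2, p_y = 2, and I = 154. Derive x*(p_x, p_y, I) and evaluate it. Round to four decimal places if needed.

MU_x = 2/√x, MU_y = 1. Tangency: 2/√x = p_x/p_y.
Thus x* = (2·p_y/p_x)² — independent of I — with the rest of income spent on y.
Plugging in: x* = (2·2/2)² = 4.

x* = 4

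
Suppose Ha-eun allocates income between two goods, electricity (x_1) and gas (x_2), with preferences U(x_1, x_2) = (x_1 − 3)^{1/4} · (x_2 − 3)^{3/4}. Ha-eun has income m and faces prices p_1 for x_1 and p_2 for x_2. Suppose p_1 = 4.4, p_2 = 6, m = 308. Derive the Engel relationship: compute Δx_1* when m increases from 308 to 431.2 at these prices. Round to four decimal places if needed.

MRS = (1/3)·(x_2−3)/(x_1−3). Tangency with p_1/p_2 gives x_2−3 = 3·(p_1/p_2)·(x_1−3).
After buying the subsistence bundle (3, 3), a share 0.25 of the remaining income goes to x_1: x_1* = 3 + 0.25·(m − 3p_1 − 3p_2)/p_1.
Discretionary income = 308 − 3·4.4 − 3·6 = 276.8; x_1* = 3 + 0.25·276.8/4.4 = 18.7273.
At m' = 431.2: x_1* = 25.7273. Change: 25.7273 − 18.7273 = 7.

Δx_1* = 7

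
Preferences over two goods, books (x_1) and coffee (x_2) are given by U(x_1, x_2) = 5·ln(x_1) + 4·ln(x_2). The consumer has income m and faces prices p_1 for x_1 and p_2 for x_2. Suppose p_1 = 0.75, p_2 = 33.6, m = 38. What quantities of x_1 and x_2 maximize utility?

x_1* = 28.1481, x_2* = 0.5026

The MRS is (5/4)·x_2/x_1. Set MRS = p_1/p_2.
Rearranging, p_2·x_2 = (4/5)·p_1·x_1. Substituting into the budget gives p_1·x_1·(1 + (4/5)) = m.
Demand: x_1*(p_1,p_2,m) = 5/9·m/p_1 and x_2* = 4/9·m/p_2.
At p_1=0.75, p_2=33.6, m=38: x_1* = 5/9·38/0.75 = 28.1481, x_2* = 0.5026.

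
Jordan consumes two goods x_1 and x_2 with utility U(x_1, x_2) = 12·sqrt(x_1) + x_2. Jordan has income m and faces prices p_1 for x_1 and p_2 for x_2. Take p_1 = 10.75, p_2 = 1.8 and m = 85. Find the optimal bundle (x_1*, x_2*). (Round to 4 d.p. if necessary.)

x_1* = 1.0093, x_2* = 41.1943

Utility is quasi-linear in x_2; the FOC for x_1 is 6/√x_1 = p_1/p_2.
Solve: √x_1 = 6·p_2/p_1, so x_1*(p_1,p_2) = (6·p_2/p_1)², and x_2* = (m − p_1·x_1*)/p_2.
Plugging in: x_1* = (6·1.8/10.75)² = 1.0093, x_2* = 41.1943.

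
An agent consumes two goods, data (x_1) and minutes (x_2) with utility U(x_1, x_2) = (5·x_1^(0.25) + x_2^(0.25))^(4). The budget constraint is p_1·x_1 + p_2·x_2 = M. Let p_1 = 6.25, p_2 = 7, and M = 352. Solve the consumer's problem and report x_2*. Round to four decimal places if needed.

From the CES first-order condition, 5·(x_2/x_1)^(0.75) = p_1/p_2.
Hence x_2/x_1 = ((1/5)·p_1/p_2)^(1/(0.75)), i.e. raised to the 4/3 power.
Substitute x_2 = (x_2/x_1)·x_1 into the budget: x_1* = M/(p_1 + p_2·(x_2/x_1)).
Numerically x_2/x_1 = 0.100558, so x_1* = 352/(6.25 + 7·0.100558) = 50.619 and x_2* = 0.100558·50.619 = 5.0901.

x_2* = 5.0901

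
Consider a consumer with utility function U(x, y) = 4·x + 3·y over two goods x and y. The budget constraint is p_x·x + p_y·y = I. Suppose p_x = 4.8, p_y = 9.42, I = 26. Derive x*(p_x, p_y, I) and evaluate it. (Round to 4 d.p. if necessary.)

Perfect substitutes: compare marginal utility per dollar. 4/p_x vs 3/p_y → 0.8333 vs 0.3185.
x gives more utility per dollar, so spend all income on x: x* = I/p_x, y* = 0.
Numerically: x* = 5.4167, y* = 0.

x* = 5.4167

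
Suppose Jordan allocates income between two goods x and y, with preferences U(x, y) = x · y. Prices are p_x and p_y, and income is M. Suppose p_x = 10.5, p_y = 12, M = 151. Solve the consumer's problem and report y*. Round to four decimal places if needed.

y* = 6.2917

Demand: x*(p_x,p_y,M) = 0.5·M/p_x and y* = 0.5·M/p_y.
At p_x=10.5, p_y=12, M=151: y* = 0.5·151/12 = 6.2917.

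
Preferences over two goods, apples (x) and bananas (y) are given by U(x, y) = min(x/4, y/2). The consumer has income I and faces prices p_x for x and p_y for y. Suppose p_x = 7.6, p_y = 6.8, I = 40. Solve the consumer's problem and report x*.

Demand: x*(p_x,p_y,I) = 4·I/(4·p_x + 2·p_y), y* = 2·I/(4·p_x + 2·p_y).
Here 4·7.6 + 2·6.8 = 44, giving x* = 3.6364.

x* = 3.6364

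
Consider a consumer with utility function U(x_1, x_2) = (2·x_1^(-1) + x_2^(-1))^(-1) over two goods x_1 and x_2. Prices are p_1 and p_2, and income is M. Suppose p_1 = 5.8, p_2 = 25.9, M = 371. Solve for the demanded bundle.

From the CES first-order condition, 2·(x_2/x_1)^(2) = p_1/p_2.
Solve for the ratio: x_2/x_1 = [(1/2)·p_1/p_2]^(0.5).
Substitute x_2 = (x_2/x_1)·x_1 into the budget: x_1* = M/(p_1 + p_2·(x_2/x_1)).
Numerically x_2/x_1 = 0.334618, so x_1* = 371/(5.8 + 25.9·0.334618) = 25.6453 and x_2* = 0.334618·25.6453 = 8.5814.

x_1* = 25.6453, x_2* = 8.5814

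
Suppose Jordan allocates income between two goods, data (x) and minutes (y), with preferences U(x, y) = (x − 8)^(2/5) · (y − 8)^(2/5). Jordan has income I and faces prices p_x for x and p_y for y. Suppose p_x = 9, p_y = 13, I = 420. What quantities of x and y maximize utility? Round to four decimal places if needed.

x* = 21.5556, y* = 17.3846

MRS = (y−8)/(x−8). Tangency with p_x/p_y gives y−8 = (p_x/p_y)·(x−8).
Substituting into the budget: x* = 8 + 0.5·(I − 8·p_x − 8·p_y)/p_x, and y* = 8 + 0.5·(…)/p_y.
Discretionary income = 420 − 8·9 − 8·13 = 244; x* = 8 + 0.5·244/9 = 21.5556; y* = 8 + 0.5·244/13 = 17.3846.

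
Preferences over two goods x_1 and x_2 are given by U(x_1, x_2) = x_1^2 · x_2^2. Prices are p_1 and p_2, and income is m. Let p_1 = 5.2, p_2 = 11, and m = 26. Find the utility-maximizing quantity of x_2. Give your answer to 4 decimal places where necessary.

x_2* = 1.1818

MU_x_1/MU_x_2 = (2·x_2)/(2·x_1); tangency sets this equal to p_1/p_2.
So 2·p_2·x_2 = 2·p_1·x_1; combined with the budget, a share 0.5 of income goes to x_1.
Demand: x_1*(p_1,p_2,m) = 0.5·m/p_1 and x_2* = 0.5·m/p_2.
At p_1=5.2, p_2=11, m=26: x_2* = 0.5·26/11 = 1.1818.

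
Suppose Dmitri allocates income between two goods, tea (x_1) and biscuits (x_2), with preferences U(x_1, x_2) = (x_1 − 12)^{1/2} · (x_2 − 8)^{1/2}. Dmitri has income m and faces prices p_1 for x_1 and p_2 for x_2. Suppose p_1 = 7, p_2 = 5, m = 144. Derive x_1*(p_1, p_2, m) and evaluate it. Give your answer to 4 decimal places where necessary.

x_1* = 13.4286

Let x_1' = x_1−12, x_2' = x_2−8. MRS = x_2'/x_1' = p_1/p_2.
After buying the subsistence bundle (12, 8), a share 0.5 of the remaining income goes to x_1: x_1* = 12 + 0.5·(m − 12p_1 − 8p_2)/p_1.
Discretionary income = 144 − 12·7 − 8·5 = 20; x_1* = 12 + 0.5·20/7 = 13.4286.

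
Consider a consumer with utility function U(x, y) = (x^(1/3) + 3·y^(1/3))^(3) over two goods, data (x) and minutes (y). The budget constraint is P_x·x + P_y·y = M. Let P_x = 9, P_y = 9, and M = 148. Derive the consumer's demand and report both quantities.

x* = 2.654, y* = 13.7905

From the CES first-order condition, (1/3)·(y/x)^(2/3) = P_x/P_y.
Solve for the ratio: y/x = [3·P_x/P_y]^(1.5).
With the ratio pinned down, the budget gives x* = M/(P_x + P_y·(y/x)) and y* = (y/x)·x*.
Numerically y/x = 5.196152, so x* = 148/(9 + 9·5.196152) = 2.654 and y* = 5.196152·2.654 = 13.7905.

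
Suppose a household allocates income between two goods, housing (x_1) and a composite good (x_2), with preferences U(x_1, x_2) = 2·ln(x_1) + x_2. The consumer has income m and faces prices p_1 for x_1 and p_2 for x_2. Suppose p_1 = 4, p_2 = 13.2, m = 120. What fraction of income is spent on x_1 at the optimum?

MU_x_1 = 2/x_1, MU_x_2 = 1. Tangency: 2/x_1 = p_1/p_2.
So x_1*(p_1,p_2) = 2·p_2/p_1, independent of income; and x_2* = (m − 2·p_2)/p_2.
At the given prices: x_1* = 2·13.2/4 = 6.6, and x_2* = 7.0909.
Expenditure on x_1: 4·6.6 = 26.4; share = 0.22.

share on x_1 = 0.22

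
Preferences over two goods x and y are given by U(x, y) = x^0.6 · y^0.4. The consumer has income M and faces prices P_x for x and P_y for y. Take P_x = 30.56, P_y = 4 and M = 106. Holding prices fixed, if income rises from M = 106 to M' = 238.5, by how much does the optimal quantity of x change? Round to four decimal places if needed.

Δx* = 2.6014

Demand: x*(P_x,P_y,M) = 0.6·M/P_x and y* = 0.4·M/P_y.
At P_x=30.56, P_y=4, M=106: x* = 0.6·106/30.56 = 2.0812.
At M' = 238.5: x* = 4.6826. Change: 4.6826 − 2.0812 = 2.6014.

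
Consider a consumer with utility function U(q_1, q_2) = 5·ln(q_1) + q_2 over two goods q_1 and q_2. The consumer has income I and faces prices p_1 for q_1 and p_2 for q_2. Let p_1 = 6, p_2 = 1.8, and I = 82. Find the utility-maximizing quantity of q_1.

q_1* = 1.5

Set MRS = p_1/p_2: (5/q_1)/1 = p_1/p_2.
So q_1*(p_1,p_2) = 5·p_2/p_1, independent of income; and q_2* = (I − 5·p_2)/p_2.
At the given prices: q_1* = 5·1.8/6 = 1.5.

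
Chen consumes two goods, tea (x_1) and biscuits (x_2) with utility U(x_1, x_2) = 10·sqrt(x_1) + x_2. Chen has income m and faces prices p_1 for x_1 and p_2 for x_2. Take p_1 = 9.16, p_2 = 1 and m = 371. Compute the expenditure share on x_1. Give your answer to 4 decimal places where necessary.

Plugging in: x_1* = (5·1/9.16)² = 0.298, x_2* = 368.2707.
Expenditure on x_1: 9.16·0.298 = 2.7293; share = 0.0074.

share on x_1 = 0.0074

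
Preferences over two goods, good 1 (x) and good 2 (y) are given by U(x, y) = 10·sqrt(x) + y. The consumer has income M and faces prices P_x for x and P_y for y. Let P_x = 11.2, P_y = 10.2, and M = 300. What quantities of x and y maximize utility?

x* = 20.735, y* = 6.6439

Set MRS = P_x/P_y: 5·x^(−1/2) = P_x/P_y.
Solve: √x = 5·P_y/P_x, so x*(P_x,P_y) = (5·P_y/P_x)², and y* = (M − P_x·x*)/P_y.
Plugging in: x* = (5·10.2/11.2)² = 20.735, y* = 6.6439.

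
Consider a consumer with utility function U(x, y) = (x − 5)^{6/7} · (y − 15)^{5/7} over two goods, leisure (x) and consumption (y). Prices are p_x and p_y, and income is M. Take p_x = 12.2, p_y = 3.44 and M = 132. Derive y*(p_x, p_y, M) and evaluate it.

MRS = (6/5)·(y−15)/(x−5). Tangency with p_x/p_y gives y−15 = (5/6)·(p_x/p_y)·(x−5).
After buying the subsistence bundle (5, 15), a share 6/11 of the remaining income goes to x: x* = 5 + 6/11·(M − 5p_x − 15p_y)/p_x.
Discretionary income = 132 − 5·12.2 − 15·3.44 = 19.4; y* = 15 + 5/11·19.4/3.44 = 17.5634.

y* = 17.5634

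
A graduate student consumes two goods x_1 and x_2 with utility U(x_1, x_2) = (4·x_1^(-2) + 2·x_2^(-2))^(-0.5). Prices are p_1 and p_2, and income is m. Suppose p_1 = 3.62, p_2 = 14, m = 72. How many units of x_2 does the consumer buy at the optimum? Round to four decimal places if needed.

From the CES first-order condition, 2·(x_2/x_1)^(3) = p_1/p_2.
Solve for the ratio: x_2/x_1 = [(1/2)·p_1/p_2]^(1/3).
With the ratio pinned down, the budget gives x_1* = m/(p_1 + p_2·(x_2/x_1)) and x_2* = (x_2/x_1)·x_1*.
Numerically x_2/x_1 = 0.50565, so x_1* = 72/(3.62 + 14·0.50565) = 6.7295 and x_2* = 0.50565·6.7295 = 3.4028.

x_2* = 3.4028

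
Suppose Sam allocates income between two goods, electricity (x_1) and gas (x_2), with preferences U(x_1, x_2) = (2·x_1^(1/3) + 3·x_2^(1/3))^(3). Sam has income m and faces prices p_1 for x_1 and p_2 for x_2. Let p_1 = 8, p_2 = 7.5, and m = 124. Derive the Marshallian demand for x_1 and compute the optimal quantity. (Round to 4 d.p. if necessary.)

MU_x_1 ∝ 2·x_1^(-2/3), MU_x_2 ∝ 3·x_2^(-2/3), so MRS = (2/3)·(x_2/x_1)^(2/3) = p_1/p_2.
Solve for the ratio: x_2/x_1 = [(3/2)·p_1/p_2]^(1.5).
Substitute x_2 = (x_2/x_1)·x_1 into the budget: x_1* = m/(p_1 + p_2·(x_2/x_1)).
Numerically x_2/x_1 = 2.023858, so x_1* = 124/(8 + 7.5·2.023858) = 5.3497.

x_1* = 5.3497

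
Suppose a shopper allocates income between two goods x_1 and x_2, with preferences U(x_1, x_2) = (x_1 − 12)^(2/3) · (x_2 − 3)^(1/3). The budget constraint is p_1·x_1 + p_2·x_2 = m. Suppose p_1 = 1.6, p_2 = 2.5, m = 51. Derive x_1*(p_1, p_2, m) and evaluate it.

x_1* = 22.125

After buying the subsistence bundle (12, 3), a share 2/3 of the remaining income goes to x_1: x_1* = 12 + 2/3·(m − 12p_1 − 3p_2)/p_1.
Discretionary income = 51 − 12·1.6 − 3·2.5 = 24.3; x_1* = 12 + 2/3·24.3/1.6 = 22.125.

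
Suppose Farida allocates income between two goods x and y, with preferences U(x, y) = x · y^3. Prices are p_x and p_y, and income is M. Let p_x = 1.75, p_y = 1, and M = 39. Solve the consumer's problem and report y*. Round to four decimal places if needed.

y* = 29.25

Demand: x*(p_x,p_y,M) = 0.25·M/p_x and y* = 0.75·M/p_y.
At p_x=1.75, p_y=1, M=39: y* = 0.75·39/1 = 29.25.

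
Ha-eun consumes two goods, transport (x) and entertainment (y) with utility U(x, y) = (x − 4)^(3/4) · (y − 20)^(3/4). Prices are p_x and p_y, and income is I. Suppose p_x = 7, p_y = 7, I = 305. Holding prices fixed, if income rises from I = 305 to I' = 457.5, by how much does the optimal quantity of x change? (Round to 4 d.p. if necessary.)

MRS = (y−20)/(x−4). Tangency with p_x/p_y gives y−20 = (p_x/p_y)·(x−4).
Substituting into the budget: x* = 4 + 0.5·(I − 4·p_x − 20·p_y)/p_x, and y* = 20 + 0.5·(…)/p_y.
Discretionary income = 305 − 4·7 − 20·7 = 137; x* = 4 + 0.5·137/7 = 13.7857.
At I' = 457.5: x* = 24.6786. Change: 24.6786 − 13.7857 = 10.8929.

Δx* = 10.8929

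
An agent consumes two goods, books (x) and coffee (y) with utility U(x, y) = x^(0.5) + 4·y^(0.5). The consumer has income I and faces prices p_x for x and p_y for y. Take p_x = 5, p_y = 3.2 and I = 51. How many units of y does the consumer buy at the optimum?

y* = 15.3245

MRS = MU_x/MU_y = (1/4)·(y/x)^(0.5). Set equal to p_x/p_y.
Solve for the ratio: y/x = [4·p_x/p_y]^(2).
With the ratio pinned down, the budget gives x* = I/(p_x + p_y·(y/x)) and y* = (y/x)·x*.
Numerically y/x = 39.0625, so x* = 51/(5 + 3.2·39.0625) = 0.3923 and y* = 39.0625·0.3923 = 15.3245.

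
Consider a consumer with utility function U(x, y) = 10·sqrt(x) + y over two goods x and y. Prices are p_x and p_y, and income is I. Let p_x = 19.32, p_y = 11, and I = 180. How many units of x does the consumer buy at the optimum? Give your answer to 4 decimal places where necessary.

x* = 8.1042

MU_x = 5/√x, MU_y = 1. Tangency: 5/√x = p_x/p_y.
Solve: √x = 5·p_y/p_x, so x*(p_x,p_y) = (5·p_y/p_x)², and y* = (I − p_x·x*)/p_y.
Plugging in: x* = (5·11/19.32)² = 8.1042.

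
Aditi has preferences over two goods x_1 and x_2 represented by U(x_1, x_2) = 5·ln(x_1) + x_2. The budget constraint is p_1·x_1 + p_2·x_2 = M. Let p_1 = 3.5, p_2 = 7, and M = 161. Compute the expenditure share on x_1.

share on x_1 = 0.2174

Set MRS = p_1/p_2: (5/x_1)/1 = p_1/p_2.
So x_1*(p_1,p_2) = 5·p_2/p_1, independent of income; and x_2* = (M − 5·p_2)/p_2.
At the given prices: x_1* = 5·7/3.5 = 10, and x_2* = 18.
Expenditure on x_1: 3.5·10 = 35; share = 0.2174.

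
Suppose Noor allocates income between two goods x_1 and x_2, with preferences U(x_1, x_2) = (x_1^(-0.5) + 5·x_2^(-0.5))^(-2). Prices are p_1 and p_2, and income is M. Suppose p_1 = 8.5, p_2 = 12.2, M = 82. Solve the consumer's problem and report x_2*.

x_2* = 5.1576

MU_x_1 ∝ x_1^(-1.5), MU_x_2 ∝ 5·x_2^(-1.5), so MRS = (1/5)·(x_2/x_1)^(1.5) = p_1/p_2.
Solve for the ratio: x_2/x_1 = [5·p_1/p_2]^(2/3).
With the ratio pinned down, the budget gives x_1* = M/(p_1 + p_2·(x_2/x_1)) and x_2* = (x_2/x_1)·x_1*.
Numerically x_2/x_1 = 2.298014, so x_1* = 82/(8.5 + 12.2·2.298014) = 2.2444 and x_2* = 2.298014·2.2444 = 5.1576.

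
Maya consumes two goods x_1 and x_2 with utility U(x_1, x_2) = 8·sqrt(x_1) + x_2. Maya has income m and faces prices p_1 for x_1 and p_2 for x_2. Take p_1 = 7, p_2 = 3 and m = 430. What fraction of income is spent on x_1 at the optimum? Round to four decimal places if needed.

MU_x_1 = 4/√x_1, MU_x_2 = 1. Tangency: 4/√x_1 = p_1/p_2.
Thus x_1* = (4·p_2/p_1)² — independent of m — with the rest of income spent on x_2.
Plugging in: x_1* = (4·3/7)² = 2.9388, x_2* = 136.4762.
Expenditure on x_1: 7·2.9388 = 20.5714; share = 0.0478.

share on x_1 = 0.0478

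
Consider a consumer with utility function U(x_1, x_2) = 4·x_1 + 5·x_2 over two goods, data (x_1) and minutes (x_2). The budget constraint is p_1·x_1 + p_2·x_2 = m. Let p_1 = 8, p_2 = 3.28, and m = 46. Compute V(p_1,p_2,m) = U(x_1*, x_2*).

V = 70.122

Linear utility — the consumer picks whichever good has higher MU/price: 4/8 = 0.5 vs 5/3.28 = 1.5244.
x_2 gives more utility per dollar, so spend all income on x_2: x_2* = m/p_2, x_1* = 0.
Numerically: x_1* = 0, x_2* = 14.0244.
Utility at the optimum: U(0, 14.0244) = 70.122.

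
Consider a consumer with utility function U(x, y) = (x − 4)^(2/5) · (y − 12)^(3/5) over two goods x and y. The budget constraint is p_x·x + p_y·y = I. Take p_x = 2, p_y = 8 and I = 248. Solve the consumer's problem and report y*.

Discretionary income = 248 − 4·2 − 12·8 = 144; y* = 12 + 0.6·144/8 = 22.8.

y* = 22.8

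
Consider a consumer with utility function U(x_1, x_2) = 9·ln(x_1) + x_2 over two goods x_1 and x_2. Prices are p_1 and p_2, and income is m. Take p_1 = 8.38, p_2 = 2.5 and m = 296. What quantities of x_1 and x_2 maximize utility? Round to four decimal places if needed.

x_1* = 2.685, x_2* = 109.4

Set MRS = p_1/p_2: (9/x_1)/1 = p_1/p_2.
So x_1*(p_1,p_2) = 9·p_2/p_1, independent of income; and x_2* = (m − 9·p_2)/p_2.
At the given prices: x_1* = 9·2.5/8.38 = 2.685, and x_2* = 109.4.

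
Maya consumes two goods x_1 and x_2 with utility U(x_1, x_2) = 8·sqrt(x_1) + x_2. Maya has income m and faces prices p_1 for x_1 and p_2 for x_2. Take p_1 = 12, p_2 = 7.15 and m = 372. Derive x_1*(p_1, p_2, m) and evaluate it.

MU_x_1 = 4/√x_1, MU_x_2 = 1. Tangency: 4/√x_1 = p_1/p_2.
Solve: √x_1 = 4·p_2/p_1, so x_1*(p_1,p_2) = (4·p_2/p_1)², and x_2* = (m − p_1·x_1*)/p_2.
Plugging in: x_1* = (4·7.15/12)² = 5.6803.

x_1* = 5.6803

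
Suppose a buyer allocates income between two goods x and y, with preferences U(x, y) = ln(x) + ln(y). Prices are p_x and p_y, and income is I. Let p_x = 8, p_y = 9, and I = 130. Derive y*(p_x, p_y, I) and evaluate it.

The MRS is y/x. Set MRS = p_x/p_y.
Rearranging, p_y·y = p_x·x. Substituting into the budget gives p_x·x·(1 + 1) = I.
Demand: x*(p_x,p_y,I) = 0.5·I/p_x and y* = 0.5·I/p_y.
At p_x=8, p_y=9, I=130: y* = 0.5·130/9 = 7.2222.

y* = 7.2222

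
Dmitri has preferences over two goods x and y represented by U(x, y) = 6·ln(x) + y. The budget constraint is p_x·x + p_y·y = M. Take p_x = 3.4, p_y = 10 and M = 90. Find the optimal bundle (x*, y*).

MU_x = 6/x, MU_y = 1. Tangency: 6/x = p_x/p_y.
So x*(p_x,p_y) = 6·p_y/p_x, independent of income; and y* = (M − 6·p_y)/p_y.
At the given prices: x* = 6·10/3.4 = 17.6471, and y* = 3.

x* = 17.6471, y* = 3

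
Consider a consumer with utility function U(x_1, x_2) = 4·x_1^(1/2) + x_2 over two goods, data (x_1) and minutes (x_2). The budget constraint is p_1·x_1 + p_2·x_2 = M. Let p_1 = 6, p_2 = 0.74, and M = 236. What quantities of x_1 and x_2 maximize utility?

MU_x_1 = 2/√x_1, MU_x_2 = 1. Tangency: 2/√x_1 = p_1/p_2.
Thus x_1* = (2·p_2/p_1)² — independent of M — with the rest of income spent on x_2.
Plugging in: x_1* = (2·0.74/6)² = 0.0608, x_2* = 318.4256.

x_1* = 0.0608, x_2* = 318.4256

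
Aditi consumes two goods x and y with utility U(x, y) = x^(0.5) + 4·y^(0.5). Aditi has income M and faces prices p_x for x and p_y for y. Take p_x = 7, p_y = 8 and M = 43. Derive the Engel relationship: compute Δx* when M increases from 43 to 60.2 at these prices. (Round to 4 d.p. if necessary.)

Δx* = 0.1638

MU_x ∝ x^(-0.5), MU_y ∝ 4·y^(-0.5), so MRS = (1/4)·(y/x)^(0.5) = p_x/p_y.
Solve for the ratio: y/x = [4·p_x/p_y]^(2).
Substitute y = (y/x)·x into the budget: x* = M/(p_x + p_y·(y/x)).
Numerically y/x = 12.25, so x* = 43/(7 + 8·12.25) = 0.4095.
At M' = 60.2: x* = 0.5733. Change: 0.5733 − 0.4095 = 0.1638.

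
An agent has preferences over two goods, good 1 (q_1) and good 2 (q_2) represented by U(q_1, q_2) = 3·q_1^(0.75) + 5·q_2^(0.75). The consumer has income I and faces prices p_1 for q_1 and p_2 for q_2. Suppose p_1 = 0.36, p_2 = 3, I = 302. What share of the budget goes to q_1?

share on q_1 = 0.9868

MRS = MU_q_1/MU_q_2 = (3/5)·(q_2/q_1)^(0.25). Set equal to p_1/p_2.
Solve for the ratio: q_2/q_1 = [(5/3)·p_1/p_2]^(4).
With the ratio pinned down, the budget gives q_1* = I/(p_1 + p_2·(q_2/q_1)) and q_2* = (q_2/q_1)·q_1*.
Numerically q_2/q_1 = 0.0016, so q_1* = 302/(0.36 + 3·0.0016) = 827.8509 and q_2* = 0.0016·827.8509 = 1.3246.
Expenditure on q_1: 0.36·827.8509 = 298.0263; share = 0.9868.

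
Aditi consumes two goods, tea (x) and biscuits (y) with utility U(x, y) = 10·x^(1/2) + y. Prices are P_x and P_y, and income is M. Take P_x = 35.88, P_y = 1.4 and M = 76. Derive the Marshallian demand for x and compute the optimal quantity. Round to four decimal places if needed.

Utility is quasi-linear in y; the FOC for x is 5/√x = P_x/P_y.
Solve: √x = 5·P_y/P_x, so x*(P_x,P_y) = (5·P_y/P_x)², and y* = (M − P_x·x*)/P_y.
Plugging in: x* = (5·1.4/35.88)² = 0.0381.

x* = 0.0381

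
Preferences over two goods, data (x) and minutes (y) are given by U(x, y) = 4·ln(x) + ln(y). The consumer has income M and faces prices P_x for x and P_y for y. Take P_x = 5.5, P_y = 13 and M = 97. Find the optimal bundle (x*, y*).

Demand: x*(P_x,P_y,M) = 0.8·M/P_x and y* = 0.2·M/P_y.
At P_x=5.5, P_y=13, M=97: x* = 0.8·97/5.5 = 14.1091, y* = 1.4923.

x* = 14.1091, y* = 1.4923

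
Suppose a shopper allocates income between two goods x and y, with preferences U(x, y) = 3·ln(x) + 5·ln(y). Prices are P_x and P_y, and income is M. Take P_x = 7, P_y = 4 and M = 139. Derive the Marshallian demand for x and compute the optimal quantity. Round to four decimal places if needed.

x* = 7.4464

Tangency: MRS = (3/5)·y/x = P_x/P_y.
Rearranging, P_y·y = (5/3)·P_x·x. Substituting into the budget gives P_x·x·(1 + (5/3)) = M.
Demand: x*(P_x,P_y,M) = 0.375·M/P_x and y* = 0.625·M/P_y.
At P_x=7, P_y=4, M=139: x* = 0.375·139/7 = 7.4464.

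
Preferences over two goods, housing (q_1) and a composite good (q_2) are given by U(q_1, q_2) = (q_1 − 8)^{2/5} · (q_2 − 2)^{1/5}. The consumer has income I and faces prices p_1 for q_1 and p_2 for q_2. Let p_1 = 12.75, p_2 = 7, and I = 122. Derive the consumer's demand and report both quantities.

MRS = 2·(q_2−2)/(q_1−8). Tangency with p_1/p_2 gives q_2−2 = (1/2)·(p_1/p_2)·(q_1−8).
Substituting into the budget: q_1* = 8 + 2/3·(I − 8·p_1 − 2·p_2)/p_1, and q_2* = 2 + 1/3·(…)/p_2.
Discretionary income = 122 − 8·12.75 − 2·7 = 6; q_1* = 8 + 2/3·6/12.75 = 8.3137; q_2* = 2 + 1/3·6/7 = 2.2857.

q_1* = 8.3137, q_2* = 2.2857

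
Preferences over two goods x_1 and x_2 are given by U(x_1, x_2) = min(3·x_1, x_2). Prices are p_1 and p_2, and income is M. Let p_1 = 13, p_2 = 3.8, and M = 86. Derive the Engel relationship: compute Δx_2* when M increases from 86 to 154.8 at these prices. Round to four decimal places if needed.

With perfect complements, no substitution: consume in ratio x_1:x_2 = 1:3.
Budget: p_1·x_1 + p_2·3·x_1 = M, so (p_1 + 3·p_2)·x_1 = M.
Demand: x_1*(p_1,p_2,M) = M/(p_1 + 3·p_2), x_2* = 3·M/(p_1 + 3·p_2).
Here 13 + 3·3.8 = 24.4, giving x_2* = 10.5738.
At M' = 154.8: x_2* = 19.0328. Change: 19.0328 − 10.5738 = 8.459.

Δx_2* = 8.459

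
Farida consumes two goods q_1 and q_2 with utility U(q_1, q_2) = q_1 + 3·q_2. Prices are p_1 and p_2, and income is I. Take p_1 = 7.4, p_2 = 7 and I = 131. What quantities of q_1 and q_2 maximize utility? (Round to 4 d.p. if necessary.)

q_1* = 0, q_2* = 18.7143

Linear utility — the consumer picks whichever good has higher MU/price: 1/7.4 = 0.1351 vs 3/7 = 0.4286.
q_2 gives more utility per dollar, so spend all income on q_2: q_2* = I/p_2, q_1* = 0.
Numerically: q_1* = 0, q_2* = 18.7143.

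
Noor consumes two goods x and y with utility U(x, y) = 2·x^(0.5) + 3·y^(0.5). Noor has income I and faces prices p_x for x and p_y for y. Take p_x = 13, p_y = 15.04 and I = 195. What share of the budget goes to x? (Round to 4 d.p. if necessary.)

Substitute y = (y/x)·x into the budget: x* = I/(p_x + p_y·(y/x)).
Numerically y/x = 1.681023, so x* = 195/(13 + 15.04·1.681023) = 5.0937 and y* = 1.681023·5.0937 = 8.5626.
Expenditure on x: 13·5.0937 = 66.2181; share = 0.3396.

share on x = 0.3396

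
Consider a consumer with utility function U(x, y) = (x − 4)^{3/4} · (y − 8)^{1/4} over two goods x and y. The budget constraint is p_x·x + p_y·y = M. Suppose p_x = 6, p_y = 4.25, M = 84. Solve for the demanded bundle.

x* = 7.25, y* = 9.5294

MRS = 3·(y−8)/(x−4). Tangency with p_x/p_y gives y−8 = (1/3)·(p_x/p_y)·(x−4).
Substituting into the budget: x* = 4 + 0.75·(M − 4·p_x − 8·p_y)/p_x, and y* = 8 + 0.25·(…)/p_y.
Discretionary income = 84 − 4·6 − 8·4.25 = 26; x* = 4 + 0.75·26/6 = 7.25; y* = 8 + 0.25·26/4.25 = 9.5294.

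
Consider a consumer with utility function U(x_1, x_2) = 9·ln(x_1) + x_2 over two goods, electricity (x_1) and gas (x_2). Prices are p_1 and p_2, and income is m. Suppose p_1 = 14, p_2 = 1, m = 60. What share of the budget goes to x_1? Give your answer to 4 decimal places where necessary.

share on x_1 = 0.15

Set MRS = p_1/p_2: (9/x_1)/1 = p_1/p_2.
So x_1*(p_1,p_2) = 9·p_2/p_1, independent of income; and x_2* = (m − 9·p_2)/p_2.
At the given prices: x_1* = 9·1/14 = 0.6429, and x_2* = 51.
Expenditure on x_1: 14·0.6429 = 9; share = 0.15.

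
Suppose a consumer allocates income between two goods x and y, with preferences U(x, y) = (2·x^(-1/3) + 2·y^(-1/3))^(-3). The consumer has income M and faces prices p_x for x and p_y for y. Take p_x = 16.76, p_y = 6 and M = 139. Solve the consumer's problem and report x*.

x* = 4.6763

With the ratio pinned down, the budget gives x* = M/(p_x + p_y·(y/x)) and y* = (y/x)·x*.
Numerically y/x = 2.160688, so x* = 139/(16.76 + 6·2.160688) = 4.6763.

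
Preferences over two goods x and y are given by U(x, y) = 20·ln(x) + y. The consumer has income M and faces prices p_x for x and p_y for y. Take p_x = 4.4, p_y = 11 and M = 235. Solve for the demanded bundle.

x* = 50, y* = 1.3636

MU_x = 20/x, MU_y = 1. Tangency: 20/x = p_x/p_y.
So x*(p_x,p_y) = 20·p_y/p_x, independent of income; and y* = (M − 20·p_y)/p_y.
At the given prices: x* = 20·11/4.4 = 50, and y* = 1.3636.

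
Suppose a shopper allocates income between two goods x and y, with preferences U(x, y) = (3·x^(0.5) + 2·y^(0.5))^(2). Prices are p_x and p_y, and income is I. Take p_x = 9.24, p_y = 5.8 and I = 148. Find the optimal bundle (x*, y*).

x* = 9.3776, y* = 10.5778

With the ratio pinned down, the budget gives x* = I/(p_x + p_y·(y/x)) and y* = (y/x)·x*.
Numerically y/x = 1.12799, so x* = 148/(9.24 + 5.8·1.12799) = 9.3776 and y* = 1.12799·9.3776 = 10.5778.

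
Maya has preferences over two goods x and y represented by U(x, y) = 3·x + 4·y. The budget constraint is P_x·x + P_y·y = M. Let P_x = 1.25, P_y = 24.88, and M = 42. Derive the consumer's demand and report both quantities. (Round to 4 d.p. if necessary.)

x* = 33.6, y* = 0

Perfect substitutes: compare marginal utility per dollar. 3/P_x vs 4/P_y → 2.4 vs 0.1608.
x gives more utility per dollar, so spend all income on x: x* = M/P_x, y* = 0.
Numerically: x* = 33.6, y* = 0.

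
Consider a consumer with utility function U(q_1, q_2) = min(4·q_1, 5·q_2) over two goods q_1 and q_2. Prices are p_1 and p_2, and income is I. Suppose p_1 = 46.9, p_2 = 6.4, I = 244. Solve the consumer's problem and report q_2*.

Leontief preferences: the optimum is at the kink where q_1/5 = q_2/4, i.e. q_2 = (4/5)·q_1.
Budget: p_1·q_1 + p_2·(4/5)·q_1 = I, so (5·p_1 + 4·p_2)·q_1 = 5·I.
Demand: q_1*(p_1,p_2,I) = 5·I/(5·p_1 + 4·p_2), q_2* = 4·I/(5·p_1 + 4·p_2).
Here 5·46.9 + 4·6.4 = 260.1, giving q_2* = 3.7524.

q_2* = 3.7524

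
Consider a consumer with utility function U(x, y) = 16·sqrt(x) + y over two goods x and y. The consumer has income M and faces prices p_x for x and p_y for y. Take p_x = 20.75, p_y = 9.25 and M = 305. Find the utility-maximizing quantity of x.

x* = 12.7182

Utility is quasi-linear in y; the FOC for x is 8/√x = p_x/p_y.
Solve: √x = 8·p_y/p_x, so x*(p_x,p_y) = (8·p_y/p_x)², and y* = (M − p_x·x*)/p_y.
Plugging in: x* = (8·9.25/20.75)² = 12.7182.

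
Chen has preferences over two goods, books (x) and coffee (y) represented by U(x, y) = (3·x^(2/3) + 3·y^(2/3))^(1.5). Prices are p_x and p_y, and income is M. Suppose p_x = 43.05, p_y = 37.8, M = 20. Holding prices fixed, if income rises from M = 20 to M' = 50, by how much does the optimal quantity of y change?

Δy* = 0.4481

MRS = MU_x/MU_y = (y/x)^(1/3). Set equal to p_x/p_y.
Solve for the ratio: y/x = [p_x/p_y]^(3).
With the ratio pinned down, the budget gives x* = M/(p_x + p_y·(y/x)) and y* = (y/x)·x*.
Numerically y/x = 1.477216, so x* = 20/(43.05 + 37.8·1.477216) = 0.2022 and y* = 1.477216·0.2022 = 0.2988.
At M' = 50: y* = 0.7469. Change: 0.7469 − 0.2988 = 0.4481.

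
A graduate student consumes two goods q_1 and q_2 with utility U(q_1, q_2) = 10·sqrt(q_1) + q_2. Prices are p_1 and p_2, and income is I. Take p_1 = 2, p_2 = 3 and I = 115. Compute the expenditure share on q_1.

MU_q_1 = 5/√q_1, MU_q_2 = 1. Tangency: 5/√q_1 = p_1/p_2.
Thus q_1* = (5·p_2/p_1)² — independent of I — with the rest of income spent on q_2.
Plugging in: q_1* = (5·3/2)² = 56.25, q_2* = 0.8333.
Expenditure on q_1: 2·56.25 = 112.5; share = 0.9783.

share on q_1 = 0.9783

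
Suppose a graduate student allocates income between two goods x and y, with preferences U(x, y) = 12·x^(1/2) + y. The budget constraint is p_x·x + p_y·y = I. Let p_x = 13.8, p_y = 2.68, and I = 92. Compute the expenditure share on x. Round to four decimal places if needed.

Utility is quasi-linear in y; the FOC for x is 6/√x = p_x/p_y.
Solve: √x = 6·p_y/p_x, so x*(p_x,p_y) = (6·p_y/p_x)², and y* = (I − p_x·x*)/p_y.
Plugging in: x* = (6·2.68/13.8)² = 1.3577, y* = 27.3371.
Expenditure on x: 13.8·1.3577 = 18.7367; share = 0.2037.

share on x = 0.2037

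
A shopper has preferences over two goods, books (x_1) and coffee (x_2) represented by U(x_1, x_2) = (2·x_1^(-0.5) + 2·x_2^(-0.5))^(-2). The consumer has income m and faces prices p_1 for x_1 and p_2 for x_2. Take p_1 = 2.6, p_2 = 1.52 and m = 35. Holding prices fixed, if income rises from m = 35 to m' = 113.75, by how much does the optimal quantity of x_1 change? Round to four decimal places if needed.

Substitute x_2 = (x_2/x_1)·x_1 into the budget: x_1* = m/(p_1 + p_2·(x_2/x_1)).
Numerically x_2/x_1 = 1.430276, so x_1* = 35/(2.6 + 1.52·1.430276) = 7.3313.
At m' = 113.75: x_1* = 23.8269. Change: 23.8269 − 7.3313 = 16.4955.

Δx_1* = 16.4955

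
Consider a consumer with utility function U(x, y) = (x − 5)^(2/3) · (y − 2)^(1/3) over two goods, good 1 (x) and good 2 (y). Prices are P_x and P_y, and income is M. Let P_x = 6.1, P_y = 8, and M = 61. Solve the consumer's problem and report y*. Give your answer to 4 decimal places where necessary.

Let x' = x−5, y' = y−2. MRS = 2·y'/x' = P_x/P_y.
Substituting into the budget: x* = 5 + 2/3·(M − 5·P_x − 2·P_y)/P_x, and y* = 2 + 1/3·(…)/P_y.
Discretionary income = 61 − 5·6.1 − 2·8 = 14.5; y* = 2 + 1/3·14.5/8 = 2.6042.

y* = 2.6042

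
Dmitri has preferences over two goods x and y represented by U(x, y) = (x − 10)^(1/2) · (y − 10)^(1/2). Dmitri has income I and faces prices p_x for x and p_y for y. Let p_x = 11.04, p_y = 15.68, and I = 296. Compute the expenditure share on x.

MRS = (y−10)/(x−10). Tangency with p_x/p_y gives y−10 = (p_x/p_y)·(x−10).
Substituting into the budget: x* = 10 + 0.5·(I − 10·p_x − 10·p_y)/p_x, and y* = 10 + 0.5·(…)/p_y.
Discretionary income = 296 − 10·11.04 − 10·15.68 = 28.8; x* = 10 + 0.5·28.8/11.04 = 11.3043; y* = 10 + 0.5·28.8/15.68 = 10.9184.
Expenditure on x: 11.04·11.3043 = 124.8; share = 0.4216.

share on x = 0.4216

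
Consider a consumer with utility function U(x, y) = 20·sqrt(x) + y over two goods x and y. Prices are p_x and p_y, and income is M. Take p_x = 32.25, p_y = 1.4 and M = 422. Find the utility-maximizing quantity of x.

x* = 0.1885

Solve: √x = 10·p_y/p_x, so x*(p_x,p_y) = (10·p_y/p_x)², and y* = (M − p_x·x*)/p_y.
Plugging in: x* = (10·1.4/32.25)² = 0.1885.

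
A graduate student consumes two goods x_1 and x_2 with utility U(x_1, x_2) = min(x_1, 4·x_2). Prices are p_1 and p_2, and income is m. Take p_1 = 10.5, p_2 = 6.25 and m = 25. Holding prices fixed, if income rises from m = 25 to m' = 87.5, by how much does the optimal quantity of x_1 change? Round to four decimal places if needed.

Demand: x_1*(p_1,p_2,m) = 4·m/(4·p_1 + p_2), x_2* = m/(4·p_1 + p_2).
Here 4·10.5 + 6.25 = 48.25, giving x_1* = 2.0725.
At m' = 87.5: x_1* = 7.2539. Change: 7.2539 − 2.0725 = 5.1813.

Δx_1* = 5.1813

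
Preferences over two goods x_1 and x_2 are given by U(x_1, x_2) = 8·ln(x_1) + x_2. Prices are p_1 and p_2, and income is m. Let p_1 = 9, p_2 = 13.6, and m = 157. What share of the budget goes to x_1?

share on x_1 = 0.693

MU_x_1 = 8/x_1, MU_x_2 = 1. Tangency: 8/x_1 = p_1/p_2.
So x_1*(p_1,p_2) = 8·p_2/p_1, independent of income; and x_2* = (m − 8·p_2)/p_2.
At the given prices: x_1* = 8·13.6/9 = 12.0889, and x_2* = 3.5441.
Expenditure on x_1: 9·12.0889 = 108.8; share = 0.693.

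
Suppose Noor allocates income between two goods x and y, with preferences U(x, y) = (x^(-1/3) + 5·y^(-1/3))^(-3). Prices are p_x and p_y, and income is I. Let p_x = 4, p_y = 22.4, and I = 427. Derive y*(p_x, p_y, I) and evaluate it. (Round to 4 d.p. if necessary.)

From the CES first-order condition, (1/5)·(y/x)^(4/3) = p_x/p_y.
Solve for the ratio: y/x = [5·p_x/p_y]^(0.75).
Substitute y = (y/x)·x into the budget: x* = I/(p_x + p_y·(y/x)).
Numerically y/x = 0.918515, so x* = 427/(4 + 22.4·0.918515) = 17.3756 and y* = 0.918515·17.3756 = 15.9597.

y* = 15.9597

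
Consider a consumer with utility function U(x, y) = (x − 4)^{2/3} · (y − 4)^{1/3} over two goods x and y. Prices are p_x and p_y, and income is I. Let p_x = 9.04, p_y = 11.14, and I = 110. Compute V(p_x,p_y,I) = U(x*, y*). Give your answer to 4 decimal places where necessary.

After buying the subsistence bundle (4, 4), a share 2/3 of the remaining income goes to x: x* = 4 + 2/3·(I − 4p_x − 4p_y)/p_x.
Discretionary income = 110 − 4·9.04 − 4·11.14 = 29.28; x* = 4 + 2/3·29.28/9.04 = 6.1593; y* = 4 + 1/3·29.28/11.14 = 4.8761.
Utility at the optimum: U(6.1593, 4.8761) = 1.5986.

V = 1.5986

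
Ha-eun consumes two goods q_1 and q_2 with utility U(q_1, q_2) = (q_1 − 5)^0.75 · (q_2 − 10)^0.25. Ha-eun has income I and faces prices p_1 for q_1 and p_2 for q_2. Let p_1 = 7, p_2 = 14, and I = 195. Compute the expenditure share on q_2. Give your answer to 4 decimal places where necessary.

share on q_2 = 0.7436

This is Cobb-Douglas in (q_1−5, q_2−10): tangency gives 0.75·p_2·(q_2−10) = 0.25·p_1·(q_1−5).
After buying the subsistence bundle (5, 10), a share 0.75 of the remaining income goes to q_1: q_1* = 5 + 0.75·(I − 5p_1 − 10p_2)/p_1.
Discretionary income = 195 − 5·7 − 10·14 = 20; q_1* = 5 + 0.75·20/7 = 7.1429; q_2* = 10 + 0.25·20/14 = 10.3571.
Expenditure on q_2: 14·10.3571 = 145; share = 0.7436.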